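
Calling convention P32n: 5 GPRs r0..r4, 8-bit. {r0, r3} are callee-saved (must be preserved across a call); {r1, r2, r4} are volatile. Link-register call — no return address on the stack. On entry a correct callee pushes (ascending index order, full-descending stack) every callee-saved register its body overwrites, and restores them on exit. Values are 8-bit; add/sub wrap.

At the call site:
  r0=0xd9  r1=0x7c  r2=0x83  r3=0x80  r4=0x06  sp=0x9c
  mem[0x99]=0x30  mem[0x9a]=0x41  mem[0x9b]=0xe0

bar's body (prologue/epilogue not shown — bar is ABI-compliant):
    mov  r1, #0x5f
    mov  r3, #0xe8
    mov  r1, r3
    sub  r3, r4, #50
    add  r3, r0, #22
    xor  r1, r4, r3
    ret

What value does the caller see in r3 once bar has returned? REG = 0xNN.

REG = 0x80

prologue: push r3 → mem[0x9b]=0x80, sp=0x9b
body[0] mov  r1, #0x5f → r1=0x5f
body[1] mov  r3, #0xe8 → r3=0xe8
body[2] mov  r1, r3 → r1=0xe8
body[3] sub  r3, r4, #50 → r3=0xd4
body[4] add  r3, r0, #22 → r3=0xef
body[5] xor  r1, r4, r3 → r1=0xe9
epilogue: pop r3=0x80, sp=0x9c
r3 is callee-saved → restored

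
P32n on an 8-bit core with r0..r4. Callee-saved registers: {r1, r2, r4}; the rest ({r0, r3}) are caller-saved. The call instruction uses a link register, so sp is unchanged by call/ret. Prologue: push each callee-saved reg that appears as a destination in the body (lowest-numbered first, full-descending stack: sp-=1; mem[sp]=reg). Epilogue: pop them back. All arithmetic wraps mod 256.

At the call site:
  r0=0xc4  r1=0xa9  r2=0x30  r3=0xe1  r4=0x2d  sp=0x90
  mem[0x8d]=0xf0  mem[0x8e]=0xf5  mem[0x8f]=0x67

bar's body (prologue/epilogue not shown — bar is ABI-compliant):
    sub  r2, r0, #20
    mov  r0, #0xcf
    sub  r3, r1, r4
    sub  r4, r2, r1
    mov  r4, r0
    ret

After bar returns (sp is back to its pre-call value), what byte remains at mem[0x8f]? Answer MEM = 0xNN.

MEM = 0x30

prologue: push r2 → mem[0x8f]=0x30, sp=0x8f
prologue: push r4 → mem[0x8e]=0x2d, sp=0x8e
body[0] sub  r2, r0, #20 → r2=0xb0
body[1] mov  r0, #0xcf → r0=0xcf
body[2] sub  r3, r1, r4 → r3=0x7c
body[3] sub  r4, r2, r1 → r4=0x07
body[4] mov  r4, r0 → r4=0xcf
epilogue: pop r4=0x2d, sp=0x8f
epilogue: pop r2=0x30, sp=0x90
prologue pushed ['r2', 'r4'] at ['0x8f', '0x8e']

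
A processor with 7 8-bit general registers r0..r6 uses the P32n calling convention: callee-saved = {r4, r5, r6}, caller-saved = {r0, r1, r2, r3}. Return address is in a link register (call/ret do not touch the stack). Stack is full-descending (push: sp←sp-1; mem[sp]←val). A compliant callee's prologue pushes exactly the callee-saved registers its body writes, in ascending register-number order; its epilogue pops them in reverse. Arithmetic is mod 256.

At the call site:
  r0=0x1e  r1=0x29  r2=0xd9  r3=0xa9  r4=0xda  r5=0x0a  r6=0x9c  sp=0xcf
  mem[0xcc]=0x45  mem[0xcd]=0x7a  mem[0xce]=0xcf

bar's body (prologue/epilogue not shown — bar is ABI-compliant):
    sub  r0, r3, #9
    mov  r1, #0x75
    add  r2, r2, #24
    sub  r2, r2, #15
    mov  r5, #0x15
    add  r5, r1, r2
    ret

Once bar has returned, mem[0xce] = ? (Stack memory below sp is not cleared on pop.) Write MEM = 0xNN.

prologue: push r5 → mem[0xce]=0x0a, sp=0xce
body[0] sub  r0, r3, #9 → r0=0xa0
body[1] mov  r1, #0x75 → r1=0x75
body[2] add  r2, r2, #24 → r2=0xf1
body[3] sub  r2, r2, #15 → r2=0xe2
body[4] mov  r5, #0x15 → r5=0x15
body[5] add  r5, r1, r2 → r5=0x57
epilogue: pop r5=0x0a, sp=0xcf
prologue pushed ['r5'] at ['0xce']

MEM = 0x0a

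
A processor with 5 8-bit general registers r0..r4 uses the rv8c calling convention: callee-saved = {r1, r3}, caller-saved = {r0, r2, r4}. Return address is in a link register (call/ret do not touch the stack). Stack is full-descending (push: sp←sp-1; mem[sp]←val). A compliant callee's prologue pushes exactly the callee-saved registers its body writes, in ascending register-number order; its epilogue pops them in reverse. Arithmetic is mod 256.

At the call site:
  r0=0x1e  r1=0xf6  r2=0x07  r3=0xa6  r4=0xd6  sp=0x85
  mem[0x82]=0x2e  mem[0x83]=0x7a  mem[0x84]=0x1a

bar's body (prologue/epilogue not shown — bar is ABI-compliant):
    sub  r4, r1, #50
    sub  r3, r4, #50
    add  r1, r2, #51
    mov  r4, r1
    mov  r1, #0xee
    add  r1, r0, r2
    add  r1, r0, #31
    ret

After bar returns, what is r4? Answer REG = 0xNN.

REG = 0x3a

prologue: push r1 -> mem[0x84]=0xf6, sp=0x84
prologue: push r3 -> mem[0x83]=0xa6, sp=0x83
body[0] sub  r4, r1, #50 -> r4=0xc4
body[1] sub  r3, r4, #50 -> r3=0x92
body[2] add  r1, r2, #51 -> r1=0x3a
body[3] mov  r4, r1 -> r4=0x3a
body[4] mov  r1, #0xee -> r1=0xee
body[5] add  r1, r0, r2 -> r1=0x25
body[6] add  r1, r0, #31 -> r1=0x3d
epilogue: pop r3=0xa6, sp=0x84
epilogue: pop r1=0xf6, sp=0x85
r4 is caller-saved -> body value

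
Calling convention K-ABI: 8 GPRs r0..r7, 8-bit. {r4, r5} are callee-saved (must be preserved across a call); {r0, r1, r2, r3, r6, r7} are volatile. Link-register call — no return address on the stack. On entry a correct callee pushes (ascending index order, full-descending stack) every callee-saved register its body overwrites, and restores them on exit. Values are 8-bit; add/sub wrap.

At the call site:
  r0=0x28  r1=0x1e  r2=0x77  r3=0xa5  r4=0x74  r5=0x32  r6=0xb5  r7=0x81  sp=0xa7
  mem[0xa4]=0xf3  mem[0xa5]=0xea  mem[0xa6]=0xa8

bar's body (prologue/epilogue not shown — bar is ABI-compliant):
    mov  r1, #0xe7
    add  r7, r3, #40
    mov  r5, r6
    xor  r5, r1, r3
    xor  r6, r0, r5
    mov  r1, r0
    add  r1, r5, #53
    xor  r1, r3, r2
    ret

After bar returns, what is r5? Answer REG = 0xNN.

REG = 0x32

prologue: push r5 → mem[0xa6]=0x32, sp=0xa6
body[0] mov  r1, #0xe7 → r1=0xe7
body[1] add  r7, r3, #40 → r7=0xcd
body[2] mov  r5, r6 → r5=0xb5
body[3] xor  r5, r1, r3 → r5=0x42
body[4] xor  r6, r0, r5 → r6=0x6a
body[5] mov  r1, r0 → r1=0x28
body[6] add  r1, r5, #53 → r1=0x77
body[7] xor  r1, r3, r2 → r1=0xd2
epilogue: pop r5=0x32, sp=0xa7
r5 is callee-saved → restored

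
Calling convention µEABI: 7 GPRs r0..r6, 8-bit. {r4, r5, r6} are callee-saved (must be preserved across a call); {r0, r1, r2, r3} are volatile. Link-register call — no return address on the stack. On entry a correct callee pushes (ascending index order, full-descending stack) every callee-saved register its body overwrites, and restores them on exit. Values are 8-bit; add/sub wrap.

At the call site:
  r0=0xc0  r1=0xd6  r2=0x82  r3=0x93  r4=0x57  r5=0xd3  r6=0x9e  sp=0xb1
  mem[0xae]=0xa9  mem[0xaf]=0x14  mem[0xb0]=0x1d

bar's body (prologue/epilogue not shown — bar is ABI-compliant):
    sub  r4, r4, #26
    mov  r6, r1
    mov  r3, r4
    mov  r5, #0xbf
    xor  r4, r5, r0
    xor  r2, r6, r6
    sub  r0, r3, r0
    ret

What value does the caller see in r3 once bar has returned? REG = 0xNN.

REG = 0x3d

prologue: push r4 -> mem[0xb0]=0x57, sp=0xb0
prologue: push r5 -> mem[0xaf]=0xd3, sp=0xaf
prologue: push r6 -> mem[0xae]=0x9e, sp=0xae
body[0] sub  r4, r4, #26 -> r4=0x3d
body[1] mov  r6, r1 -> r6=0xd6
body[2] mov  r3, r4 -> r3=0x3d
body[3] mov  r5, #0xbf -> r5=0xbf
body[4] xor  r4, r5, r0 -> r4=0x7f
body[5] xor  r2, r6, r6 -> r2=0x00
body[6] sub  r0, r3, r0 -> r0=0x7d
epilogue: pop r6=0x9e, sp=0xaf
epilogue: pop r5=0xd3, sp=0xb0
epilogue: pop r4=0x57, sp=0xb1
r3 is caller-saved -> body value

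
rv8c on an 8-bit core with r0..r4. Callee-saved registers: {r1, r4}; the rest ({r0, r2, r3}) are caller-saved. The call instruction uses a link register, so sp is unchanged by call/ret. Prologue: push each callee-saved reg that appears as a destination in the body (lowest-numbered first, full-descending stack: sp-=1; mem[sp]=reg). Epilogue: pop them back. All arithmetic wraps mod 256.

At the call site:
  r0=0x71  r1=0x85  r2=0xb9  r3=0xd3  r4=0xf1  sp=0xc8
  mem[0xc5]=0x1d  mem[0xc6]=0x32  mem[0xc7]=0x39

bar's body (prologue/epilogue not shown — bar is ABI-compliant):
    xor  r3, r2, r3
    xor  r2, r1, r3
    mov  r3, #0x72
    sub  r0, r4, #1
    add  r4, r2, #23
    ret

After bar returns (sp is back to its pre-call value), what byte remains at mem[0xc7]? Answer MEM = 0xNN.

MEM = 0xf1

prologue: push r4 → mem[0xc7]=0xf1, sp=0xc7
body[0] xor  r3, r2, r3 → r3=0x6a
body[1] xor  r2, r1, r3 → r2=0xef
body[2] mov  r3, #0x72 → r3=0x72
body[3] sub  r0, r4, #1 → r0=0xf0
body[4] add  r4, r2, #23 → r4=0x06
epilogue: pop r4=0xf1, sp=0xc8
prologue pushed ['r4'] at ['0xc7']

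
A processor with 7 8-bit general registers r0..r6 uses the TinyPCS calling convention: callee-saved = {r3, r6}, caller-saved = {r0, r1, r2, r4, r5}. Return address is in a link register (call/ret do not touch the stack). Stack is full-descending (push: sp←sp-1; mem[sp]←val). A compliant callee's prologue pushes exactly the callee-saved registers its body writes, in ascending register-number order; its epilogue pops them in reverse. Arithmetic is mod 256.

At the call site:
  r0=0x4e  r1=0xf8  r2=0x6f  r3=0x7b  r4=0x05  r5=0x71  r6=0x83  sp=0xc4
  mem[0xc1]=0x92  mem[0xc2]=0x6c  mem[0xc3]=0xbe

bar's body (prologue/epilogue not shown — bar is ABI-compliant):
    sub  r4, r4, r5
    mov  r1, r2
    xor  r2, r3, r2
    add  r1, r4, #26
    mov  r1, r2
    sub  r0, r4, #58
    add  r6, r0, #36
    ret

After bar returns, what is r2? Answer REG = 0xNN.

prologue: push r6 → mem[0xc3]=0x83, sp=0xc3
body[0] sub  r4, r4, r5 → r4=0x94
body[1] mov  r1, r2 → r1=0x6f
body[2] xor  r2, r3, r2 → r2=0x14
body[3] add  r1, r4, #26 → r1=0xae
body[4] mov  r1, r2 → r1=0x14
body[5] sub  r0, r4, #58 → r0=0x5a
body[6] add  r6, r0, #36 → r6=0x7e
epilogue: pop r6=0x83, sp=0xc4
r2 is caller-saved → body value

REG = 0x14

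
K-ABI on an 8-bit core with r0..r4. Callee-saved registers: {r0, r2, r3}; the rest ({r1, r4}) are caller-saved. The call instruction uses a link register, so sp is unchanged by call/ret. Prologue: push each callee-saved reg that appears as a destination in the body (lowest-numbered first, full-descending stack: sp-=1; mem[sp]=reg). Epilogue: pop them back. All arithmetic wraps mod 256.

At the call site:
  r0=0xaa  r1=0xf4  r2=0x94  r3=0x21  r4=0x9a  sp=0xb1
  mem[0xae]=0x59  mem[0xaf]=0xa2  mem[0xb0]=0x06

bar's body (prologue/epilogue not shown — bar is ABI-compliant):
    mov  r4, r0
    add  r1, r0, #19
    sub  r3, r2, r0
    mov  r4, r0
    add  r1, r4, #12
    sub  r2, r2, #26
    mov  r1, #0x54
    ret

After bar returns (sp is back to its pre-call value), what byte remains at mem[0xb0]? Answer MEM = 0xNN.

MEM = 0x94

prologue: push r2 -> mem[0xb0]=0x94, sp=0xb0
prologue: push r3 -> mem[0xaf]=0x21, sp=0xaf
body[0] mov  r4, r0 -> r4=0xaa
body[1] add  r1, r0, #19 -> r1=0xbd
body[2] sub  r3, r2, r0 -> r3=0xea
body[3] mov  r4, r0 -> r4=0xaa
body[4] add  r1, r4, #12 -> r1=0xb6
body[5] sub  r2, r2, #26 -> r2=0x7a
body[6] mov  r1, #0x54 -> r1=0x54
epilogue: pop r3=0x21, sp=0xb0
epilogue: pop r2=0x94, sp=0xb1
prologue pushed ['r2', 'r3'] at ['0xb0', '0xaf']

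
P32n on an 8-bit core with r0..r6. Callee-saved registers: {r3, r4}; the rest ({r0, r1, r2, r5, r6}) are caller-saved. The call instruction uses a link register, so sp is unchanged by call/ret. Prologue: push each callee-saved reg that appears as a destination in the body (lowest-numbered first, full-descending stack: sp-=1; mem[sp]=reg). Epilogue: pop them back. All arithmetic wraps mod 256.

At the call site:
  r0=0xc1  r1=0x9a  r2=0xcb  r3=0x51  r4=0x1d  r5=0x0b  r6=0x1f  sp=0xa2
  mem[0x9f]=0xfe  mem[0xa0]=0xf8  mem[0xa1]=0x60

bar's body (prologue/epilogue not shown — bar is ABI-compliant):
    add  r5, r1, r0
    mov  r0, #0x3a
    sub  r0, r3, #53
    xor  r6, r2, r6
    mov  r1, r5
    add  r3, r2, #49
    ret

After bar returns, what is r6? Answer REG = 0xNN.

REG = 0xd4

prologue: push r3 → mem[0xa1]=0x51, sp=0xa1
body[0] add  r5, r1, r0 → r5=0x5b
body[1] mov  r0, #0x3a → r0=0x3a
body[2] sub  r0, r3, #53 → r0=0x1c
body[3] xor  r6, r2, r6 → r6=0xd4
body[4] mov  r1, r5 → r1=0x5b
body[5] add  r3, r2, #49 → r3=0xfc
epilogue: pop r3=0x51, sp=0xa2
r6 is caller-saved → body value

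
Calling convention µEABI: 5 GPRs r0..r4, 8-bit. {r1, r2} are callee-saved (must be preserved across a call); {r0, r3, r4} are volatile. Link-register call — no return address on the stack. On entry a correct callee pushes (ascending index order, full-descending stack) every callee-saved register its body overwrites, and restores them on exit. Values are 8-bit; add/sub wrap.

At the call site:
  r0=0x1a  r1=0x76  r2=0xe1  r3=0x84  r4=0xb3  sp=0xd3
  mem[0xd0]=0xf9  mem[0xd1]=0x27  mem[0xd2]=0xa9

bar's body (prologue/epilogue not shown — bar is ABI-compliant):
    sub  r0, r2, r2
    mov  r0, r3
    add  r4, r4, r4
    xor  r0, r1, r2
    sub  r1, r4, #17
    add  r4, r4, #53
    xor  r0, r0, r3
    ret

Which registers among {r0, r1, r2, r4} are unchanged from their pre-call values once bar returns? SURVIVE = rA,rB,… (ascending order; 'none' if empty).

SURVIVE = r1,r2

prologue: push r1 -> mem[0xd2]=0x76, sp=0xd2
body[0] sub  r0, r2, r2 -> r0=0x00
body[1] mov  r0, r3 -> r0=0x84
body[2] add  r4, r4, r4 -> r4=0x66
body[3] xor  r0, r1, r2 -> r0=0x97
body[4] sub  r1, r4, #17 -> r1=0x55
body[5] add  r4, r4, #53 -> r4=0x9b
body[6] xor  r0, r0, r3 -> r0=0x13
epilogue: pop r1=0x76, sp=0xd3
r0: caller-saved, written=True
r1: callee-saved, written=True
r2: callee-saved, written=False
r4: caller-saved, written=True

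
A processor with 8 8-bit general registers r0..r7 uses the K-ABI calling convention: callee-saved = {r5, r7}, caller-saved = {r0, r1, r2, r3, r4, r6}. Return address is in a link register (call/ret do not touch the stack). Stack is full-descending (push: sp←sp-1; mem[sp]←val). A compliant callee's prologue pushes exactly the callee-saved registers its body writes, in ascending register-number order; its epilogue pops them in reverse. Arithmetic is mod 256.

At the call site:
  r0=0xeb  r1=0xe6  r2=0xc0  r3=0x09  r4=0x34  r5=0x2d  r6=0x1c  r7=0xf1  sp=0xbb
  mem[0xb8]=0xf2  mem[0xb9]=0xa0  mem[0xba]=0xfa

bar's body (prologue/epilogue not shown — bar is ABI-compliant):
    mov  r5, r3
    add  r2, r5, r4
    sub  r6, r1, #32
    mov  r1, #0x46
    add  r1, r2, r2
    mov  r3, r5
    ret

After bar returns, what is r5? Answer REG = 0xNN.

prologue: push r5 -> mem[0xba]=0x2d, sp=0xba
body[0] mov  r5, r3 -> r5=0x09
body[1] add  r2, r5, r4 -> r2=0x3d
body[2] sub  r6, r1, #32 -> r6=0xc6
body[3] mov  r1, #0x46 -> r1=0x46
body[4] add  r1, r2, r2 -> r1=0x7a
body[5] mov  r3, r5 -> r3=0x09
epilogue: pop r5=0x2d, sp=0xbb
r5 is callee-saved -> restored

REG = 0x2d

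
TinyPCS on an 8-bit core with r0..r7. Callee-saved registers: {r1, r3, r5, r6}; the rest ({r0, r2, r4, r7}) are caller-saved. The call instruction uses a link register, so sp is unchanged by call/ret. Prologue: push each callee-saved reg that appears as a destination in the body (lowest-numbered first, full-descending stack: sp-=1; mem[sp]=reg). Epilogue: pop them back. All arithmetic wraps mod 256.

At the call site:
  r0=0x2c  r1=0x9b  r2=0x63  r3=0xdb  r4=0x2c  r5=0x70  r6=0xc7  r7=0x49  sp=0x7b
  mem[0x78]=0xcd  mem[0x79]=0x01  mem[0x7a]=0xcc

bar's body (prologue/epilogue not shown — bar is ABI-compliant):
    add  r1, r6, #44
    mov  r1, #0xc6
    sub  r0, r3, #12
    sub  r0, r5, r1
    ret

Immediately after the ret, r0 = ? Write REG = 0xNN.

REG = 0xaa

prologue: push r1 → mem[0x7a]=0x9b, sp=0x7a
body[0] add  r1, r6, #44 → r1=0xf3
body[1] mov  r1, #0xc6 → r1=0xc6
body[2] sub  r0, r3, #12 → r0=0xcf
body[3] sub  r0, r5, r1 → r0=0xaa
epilogue: pop r1=0x9b, sp=0x7b
r0 is caller-saved → body value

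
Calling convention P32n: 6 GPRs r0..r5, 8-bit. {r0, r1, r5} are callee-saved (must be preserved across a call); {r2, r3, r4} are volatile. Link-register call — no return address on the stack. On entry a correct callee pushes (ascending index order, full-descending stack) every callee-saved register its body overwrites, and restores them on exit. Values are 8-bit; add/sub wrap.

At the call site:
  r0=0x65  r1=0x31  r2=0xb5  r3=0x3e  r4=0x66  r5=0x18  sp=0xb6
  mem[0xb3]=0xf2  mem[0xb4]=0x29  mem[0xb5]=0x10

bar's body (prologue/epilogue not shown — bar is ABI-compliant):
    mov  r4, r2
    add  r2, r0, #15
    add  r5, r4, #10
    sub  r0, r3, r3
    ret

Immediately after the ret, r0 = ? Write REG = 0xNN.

prologue: push r0 → mem[0xb5]=0x65, sp=0xb5
prologue: push r5 → mem[0xb4]=0x18, sp=0xb4
body[0] mov  r4, r2 → r4=0xb5
body[1] add  r2, r0, #15 → r2=0x74
body[2] add  r5, r4, #10 → r5=0xbf
body[3] sub  r0, r3, r3 → r0=0x00
epilogue: pop r5=0x18, sp=0xb5
epilogue: pop r0=0x65, sp=0xb6
r0 is callee-saved → restored

REG = 0x65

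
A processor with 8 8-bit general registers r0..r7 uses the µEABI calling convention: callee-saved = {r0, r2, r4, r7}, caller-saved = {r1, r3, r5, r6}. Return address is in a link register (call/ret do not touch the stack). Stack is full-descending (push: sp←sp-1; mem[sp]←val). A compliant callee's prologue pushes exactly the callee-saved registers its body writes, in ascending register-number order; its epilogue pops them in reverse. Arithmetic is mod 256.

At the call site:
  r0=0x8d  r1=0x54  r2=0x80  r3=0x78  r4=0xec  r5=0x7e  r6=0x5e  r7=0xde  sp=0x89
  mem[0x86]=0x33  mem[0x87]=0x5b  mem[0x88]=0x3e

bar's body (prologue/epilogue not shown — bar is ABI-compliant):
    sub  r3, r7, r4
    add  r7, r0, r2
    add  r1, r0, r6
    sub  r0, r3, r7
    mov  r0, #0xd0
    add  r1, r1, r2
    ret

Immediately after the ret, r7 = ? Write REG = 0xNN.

prologue: push r0 → mem[0x88]=0x8d, sp=0x88
prologue: push r7 → mem[0x87]=0xde, sp=0x87
body[0] sub  r3, r7, r4 → r3=0xf2
body[1] add  r7, r0, r2 → r7=0x0d
body[2] add  r1, r0, r6 → r1=0xeb
body[3] sub  r0, r3, r7 → r0=0xe5
body[4] mov  r0, #0xd0 → r0=0xd0
body[5] add  r1, r1, r2 → r1=0x6b
epilogue: pop r7=0xde, sp=0x88
epilogue: pop r0=0x8d, sp=0x89
r7 is callee-saved → restored

REG = 0xde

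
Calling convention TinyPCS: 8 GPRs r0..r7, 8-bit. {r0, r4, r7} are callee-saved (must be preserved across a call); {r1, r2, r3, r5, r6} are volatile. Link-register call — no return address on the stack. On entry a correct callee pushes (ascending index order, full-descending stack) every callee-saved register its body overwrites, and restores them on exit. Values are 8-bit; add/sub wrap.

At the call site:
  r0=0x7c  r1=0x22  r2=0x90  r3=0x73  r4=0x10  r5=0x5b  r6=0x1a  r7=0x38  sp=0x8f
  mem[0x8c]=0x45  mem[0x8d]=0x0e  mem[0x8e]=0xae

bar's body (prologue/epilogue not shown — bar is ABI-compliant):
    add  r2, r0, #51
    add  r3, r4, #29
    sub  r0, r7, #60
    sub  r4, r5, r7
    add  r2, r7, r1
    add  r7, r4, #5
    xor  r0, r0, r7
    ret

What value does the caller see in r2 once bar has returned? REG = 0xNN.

REG = 0x5a

prologue: push r0 -> mem[0x8e]=0x7c, sp=0x8e
prologue: push r4 -> mem[0x8d]=0x10, sp=0x8d
prologue: push r7 -> mem[0x8c]=0x38, sp=0x8c
body[0] add  r2, r0, #51 -> r2=0xaf
body[1] add  r3, r4, #29 -> r3=0x2d
body[2] sub  r0, r7, #60 -> r0=0xfc
body[3] sub  r4, r5, r7 -> r4=0x23
body[4] add  r2, r7, r1 -> r2=0x5a
body[5] add  r7, r4, #5 -> r7=0x28
body[6] xor  r0, r0, r7 -> r0=0xd4
epilogue: pop r7=0x38, sp=0x8d
epilogue: pop r4=0x10, sp=0x8e
epilogue: pop r0=0x7c, sp=0x8f
r2 is caller-saved -> body value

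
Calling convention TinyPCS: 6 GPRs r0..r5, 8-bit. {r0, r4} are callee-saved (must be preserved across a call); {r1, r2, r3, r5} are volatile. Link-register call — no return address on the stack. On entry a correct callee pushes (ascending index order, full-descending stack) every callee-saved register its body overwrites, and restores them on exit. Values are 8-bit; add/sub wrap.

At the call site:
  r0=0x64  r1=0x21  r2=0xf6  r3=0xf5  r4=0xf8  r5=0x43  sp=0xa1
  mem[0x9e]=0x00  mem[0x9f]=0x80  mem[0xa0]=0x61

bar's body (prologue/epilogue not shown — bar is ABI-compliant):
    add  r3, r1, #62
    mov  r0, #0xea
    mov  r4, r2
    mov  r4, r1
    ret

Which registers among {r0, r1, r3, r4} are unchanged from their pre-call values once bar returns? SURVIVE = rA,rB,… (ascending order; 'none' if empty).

prologue: push r0 -> mem[0xa0]=0x64, sp=0xa0
prologue: push r4 -> mem[0x9f]=0xf8, sp=0x9f
body[0] add  r3, r1, #62 -> r3=0x5f
body[1] mov  r0, #0xea -> r0=0xea
body[2] mov  r4, r2 -> r4=0xf6
body[3] mov  r4, r1 -> r4=0x21
epilogue: pop r4=0xf8, sp=0xa0
epilogue: pop r0=0x64, sp=0xa1
r0: callee-saved, written=True
r1: caller-saved, written=False
r3: caller-saved, written=True
r4: callee-saved, written=True

SURVIVE = r0,r1,r4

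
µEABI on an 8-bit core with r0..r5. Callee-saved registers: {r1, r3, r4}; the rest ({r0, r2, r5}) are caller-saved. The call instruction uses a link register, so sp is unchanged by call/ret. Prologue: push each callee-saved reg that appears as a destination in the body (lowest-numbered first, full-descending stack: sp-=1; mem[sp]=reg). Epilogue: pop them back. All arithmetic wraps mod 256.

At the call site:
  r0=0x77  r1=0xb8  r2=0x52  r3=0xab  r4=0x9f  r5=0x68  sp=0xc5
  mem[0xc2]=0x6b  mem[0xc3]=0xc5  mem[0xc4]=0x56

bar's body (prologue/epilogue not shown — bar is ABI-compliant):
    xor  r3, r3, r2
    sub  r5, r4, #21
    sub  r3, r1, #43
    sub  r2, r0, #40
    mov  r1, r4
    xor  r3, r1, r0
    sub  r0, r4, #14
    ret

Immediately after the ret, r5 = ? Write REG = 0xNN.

REG = 0x8a

prologue: push r1 -> mem[0xc4]=0xb8, sp=0xc4
prologue: push r3 -> mem[0xc3]=0xab, sp=0xc3
body[0] xor  r3, r3, r2 -> r3=0xf9
body[1] sub  r5, r4, #21 -> r5=0x8a
body[2] sub  r3, r1, #43 -> r3=0x8d
body[3] sub  r2, r0, #40 -> r2=0x4f
body[4] mov  r1, r4 -> r1=0x9f
body[5] xor  r3, r1, r0 -> r3=0xe8
body[6] sub  r0, r4, #14 -> r0=0x91
epilogue: pop r3=0xab, sp=0xc4
epilogue: pop r1=0xb8, sp=0xc5
r5 is caller-saved -> body value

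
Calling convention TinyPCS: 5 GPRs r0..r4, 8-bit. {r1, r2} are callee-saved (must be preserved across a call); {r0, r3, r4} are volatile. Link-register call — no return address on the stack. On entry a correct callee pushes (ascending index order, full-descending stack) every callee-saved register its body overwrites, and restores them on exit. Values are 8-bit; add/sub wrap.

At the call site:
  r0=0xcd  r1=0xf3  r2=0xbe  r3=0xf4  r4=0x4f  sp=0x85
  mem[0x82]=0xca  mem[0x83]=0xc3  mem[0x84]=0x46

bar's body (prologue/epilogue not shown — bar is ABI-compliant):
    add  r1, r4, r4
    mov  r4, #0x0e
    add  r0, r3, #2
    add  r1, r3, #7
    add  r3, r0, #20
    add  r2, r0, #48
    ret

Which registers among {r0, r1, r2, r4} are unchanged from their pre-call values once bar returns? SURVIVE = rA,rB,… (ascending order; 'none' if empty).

prologue: push r1 → mem[0x84]=0xf3, sp=0x84
prologue: push r2 → mem[0x83]=0xbe, sp=0x83
body[0] add  r1, r4, r4 → r1=0x9e
body[1] mov  r4, #0x0e → r4=0x0e
body[2] add  r0, r3, #2 → r0=0xf6
body[3] add  r1, r3, #7 → r1=0xfb
body[4] add  r3, r0, #20 → r3=0x0a
body[5] add  r2, r0, #48 → r2=0x26
epilogue: pop r2=0xbe, sp=0x84
epilogue: pop r1=0xf3, sp=0x85
r0: caller-saved, written=True
r1: callee-saved, written=True
r2: callee-saved, written=True
r4: caller-saved, written=True

SURVIVE = r1,r2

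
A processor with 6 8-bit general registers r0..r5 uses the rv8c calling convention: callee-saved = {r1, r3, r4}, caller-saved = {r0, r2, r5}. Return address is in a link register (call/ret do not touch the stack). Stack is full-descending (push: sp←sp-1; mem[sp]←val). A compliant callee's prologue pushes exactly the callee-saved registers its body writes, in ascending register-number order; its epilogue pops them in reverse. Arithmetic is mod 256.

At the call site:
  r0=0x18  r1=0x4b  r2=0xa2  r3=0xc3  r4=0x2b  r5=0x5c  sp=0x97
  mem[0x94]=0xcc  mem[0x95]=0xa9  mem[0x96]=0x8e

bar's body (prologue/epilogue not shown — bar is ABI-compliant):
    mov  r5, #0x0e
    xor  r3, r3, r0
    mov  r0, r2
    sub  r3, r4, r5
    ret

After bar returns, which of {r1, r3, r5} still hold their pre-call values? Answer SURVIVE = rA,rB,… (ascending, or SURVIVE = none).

SURVIVE = r1,r3

prologue: push r3 → mem[0x96]=0xc3, sp=0x96
body[0] mov  r5, #0x0e → r5=0x0e
body[1] xor  r3, r3, r0 → r3=0xdb
body[2] mov  r0, r2 → r0=0xa2
body[3] sub  r3, r4, r5 → r3=0x1d
epilogue: pop r3=0xc3, sp=0x97
r1: callee-saved, written=False
r3: callee-saved, written=True
r5: caller-saved, written=True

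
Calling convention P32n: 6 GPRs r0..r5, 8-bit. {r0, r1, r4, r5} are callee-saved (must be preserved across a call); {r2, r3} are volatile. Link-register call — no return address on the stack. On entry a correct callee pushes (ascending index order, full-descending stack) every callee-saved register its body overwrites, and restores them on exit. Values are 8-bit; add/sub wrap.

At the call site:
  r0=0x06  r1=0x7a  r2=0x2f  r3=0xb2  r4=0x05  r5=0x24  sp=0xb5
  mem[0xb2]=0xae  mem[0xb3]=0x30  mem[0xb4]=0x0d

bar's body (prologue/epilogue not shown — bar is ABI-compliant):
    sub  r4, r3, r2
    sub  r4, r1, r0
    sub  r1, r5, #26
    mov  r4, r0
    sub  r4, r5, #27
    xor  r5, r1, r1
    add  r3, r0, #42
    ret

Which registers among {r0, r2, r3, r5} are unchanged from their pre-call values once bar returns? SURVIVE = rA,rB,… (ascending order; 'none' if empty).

prologue: push r1 -> mem[0xb4]=0x7a, sp=0xb4
prologue: push r4 -> mem[0xb3]=0x05, sp=0xb3
prologue: push r5 -> mem[0xb2]=0x24, sp=0xb2
body[0] sub  r4, r3, r2 -> r4=0x83
body[1] sub  r4, r1, r0 -> r4=0x74
body[2] sub  r1, r5, #26 -> r1=0x0a
body[3] mov  r4, r0 -> r4=0x06
body[4] sub  r4, r5, #27 -> r4=0x09
body[5] xor  r5, r1, r1 -> r5=0x00
body[6] add  r3, r0, #42 -> r3=0x30
epilogue: pop r5=0x24, sp=0xb3
epilogue: pop r4=0x05, sp=0xb4
epilogue: pop r1=0x7a, sp=0xb5
r0: callee-saved, written=False
r2: caller-saved, written=False
r3: caller-saved, written=True
r5: callee-saved, written=True

SURVIVE = r0,r2,r5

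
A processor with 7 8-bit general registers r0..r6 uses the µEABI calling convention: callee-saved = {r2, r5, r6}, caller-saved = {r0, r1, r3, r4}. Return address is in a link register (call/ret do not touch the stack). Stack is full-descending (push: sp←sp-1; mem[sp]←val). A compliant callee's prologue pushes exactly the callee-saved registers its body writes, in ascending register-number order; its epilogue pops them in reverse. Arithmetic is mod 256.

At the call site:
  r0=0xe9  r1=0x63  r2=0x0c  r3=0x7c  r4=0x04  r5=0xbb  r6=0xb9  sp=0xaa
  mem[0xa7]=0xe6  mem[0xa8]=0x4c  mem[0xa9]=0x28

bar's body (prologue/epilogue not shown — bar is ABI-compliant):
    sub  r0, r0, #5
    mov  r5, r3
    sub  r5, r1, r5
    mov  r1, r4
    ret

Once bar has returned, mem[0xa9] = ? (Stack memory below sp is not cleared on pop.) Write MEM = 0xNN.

prologue: push r5 -> mem[0xa9]=0xbb, sp=0xa9
body[0] sub  r0, r0, #5 -> r0=0xe4
body[1] mov  r5, r3 -> r5=0x7c
body[2] sub  r5, r1, r5 -> r5=0xe7
body[3] mov  r1, r4 -> r1=0x04
epilogue: pop r5=0xbb, sp=0xaa
prologue pushed ['r5'] at ['0xa9']

MEM = 0xbb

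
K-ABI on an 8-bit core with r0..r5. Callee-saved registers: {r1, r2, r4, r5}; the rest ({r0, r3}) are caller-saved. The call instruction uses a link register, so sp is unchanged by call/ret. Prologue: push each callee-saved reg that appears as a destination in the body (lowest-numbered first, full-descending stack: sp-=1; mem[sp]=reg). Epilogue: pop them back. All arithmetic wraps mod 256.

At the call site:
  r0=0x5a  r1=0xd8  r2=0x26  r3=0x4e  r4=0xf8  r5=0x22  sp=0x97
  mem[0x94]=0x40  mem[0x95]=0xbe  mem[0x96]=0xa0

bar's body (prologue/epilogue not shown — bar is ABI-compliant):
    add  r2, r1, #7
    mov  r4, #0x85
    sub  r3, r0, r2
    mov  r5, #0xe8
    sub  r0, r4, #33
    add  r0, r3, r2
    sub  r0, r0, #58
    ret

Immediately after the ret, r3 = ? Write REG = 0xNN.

REG = 0x7b

prologue: push r2 -> mem[0x96]=0x26, sp=0x96
prologue: push r4 -> mem[0x95]=0xf8, sp=0x95
prologue: push r5 -> mem[0x94]=0x22, sp=0x94
body[0] add  r2, r1, #7 -> r2=0xdf
body[1] mov  r4, #0x85 -> r4=0x85
body[2] sub  r3, r0, r2 -> r3=0x7b
body[3] mov  r5, #0xe8 -> r5=0xe8
body[4] sub  r0, r4, #33 -> r0=0x64
body[5] add  r0, r3, r2 -> r0=0x5a
body[6] sub  r0, r0, #58 -> r0=0x20
epilogue: pop r5=0x22, sp=0x95
epilogue: pop r4=0xf8, sp=0x96
epilogue: pop r2=0x26, sp=0x97
r3 is caller-saved -> body value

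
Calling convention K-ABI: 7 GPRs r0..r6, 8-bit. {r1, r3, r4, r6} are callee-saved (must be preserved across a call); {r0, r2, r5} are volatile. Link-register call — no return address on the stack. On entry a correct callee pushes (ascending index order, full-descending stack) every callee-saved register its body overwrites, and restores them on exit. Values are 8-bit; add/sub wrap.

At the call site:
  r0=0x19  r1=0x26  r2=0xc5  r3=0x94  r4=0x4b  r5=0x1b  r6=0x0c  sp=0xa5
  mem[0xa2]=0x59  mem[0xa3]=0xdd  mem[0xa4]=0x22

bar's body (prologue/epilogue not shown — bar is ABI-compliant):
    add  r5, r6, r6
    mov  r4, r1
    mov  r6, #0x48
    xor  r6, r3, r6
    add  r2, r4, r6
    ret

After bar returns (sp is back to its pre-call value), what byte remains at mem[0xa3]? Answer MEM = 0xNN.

prologue: push r4 -> mem[0xa4]=0x4b, sp=0xa4
prologue: push r6 -> mem[0xa3]=0x0c, sp=0xa3
body[0] add  r5, r6, r6 -> r5=0x18
body[1] mov  r4, r1 -> r4=0x26
body[2] mov  r6, #0x48 -> r6=0x48
body[3] xor  r6, r3, r6 -> r6=0xdc
body[4] add  r2, r4, r6 -> r2=0x02
epilogue: pop r6=0x0c, sp=0xa4
epilogue: pop r4=0x4b, sp=0xa5
prologue pushed ['r4', 'r6'] at ['0xa4', '0xa3']

MEM = 0x0c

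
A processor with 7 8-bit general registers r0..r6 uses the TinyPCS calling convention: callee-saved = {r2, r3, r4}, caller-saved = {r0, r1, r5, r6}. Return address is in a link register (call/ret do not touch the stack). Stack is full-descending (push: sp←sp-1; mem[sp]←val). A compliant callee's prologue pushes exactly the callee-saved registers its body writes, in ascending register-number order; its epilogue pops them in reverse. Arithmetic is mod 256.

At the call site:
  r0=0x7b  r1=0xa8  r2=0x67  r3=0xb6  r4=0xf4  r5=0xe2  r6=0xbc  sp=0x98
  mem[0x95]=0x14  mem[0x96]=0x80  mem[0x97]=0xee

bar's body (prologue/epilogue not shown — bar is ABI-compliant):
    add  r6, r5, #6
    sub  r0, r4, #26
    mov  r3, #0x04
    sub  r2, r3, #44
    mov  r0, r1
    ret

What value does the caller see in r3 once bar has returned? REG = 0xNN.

prologue: push r2 → mem[0x97]=0x67, sp=0x97
prologue: push r3 → mem[0x96]=0xb6, sp=0x96
body[0] add  r6, r5, #6 → r6=0xe8
body[1] sub  r0, r4, #26 → r0=0xda
body[2] mov  r3, #0x04 → r3=0x04
body[3] sub  r2, r3, #44 → r2=0xd8
body[4] mov  r0, r1 → r0=0xa8
epilogue: pop r3=0xb6, sp=0x97
epilogue: pop r2=0x67, sp=0x98
r3 is callee-saved → restored

REG = 0xb6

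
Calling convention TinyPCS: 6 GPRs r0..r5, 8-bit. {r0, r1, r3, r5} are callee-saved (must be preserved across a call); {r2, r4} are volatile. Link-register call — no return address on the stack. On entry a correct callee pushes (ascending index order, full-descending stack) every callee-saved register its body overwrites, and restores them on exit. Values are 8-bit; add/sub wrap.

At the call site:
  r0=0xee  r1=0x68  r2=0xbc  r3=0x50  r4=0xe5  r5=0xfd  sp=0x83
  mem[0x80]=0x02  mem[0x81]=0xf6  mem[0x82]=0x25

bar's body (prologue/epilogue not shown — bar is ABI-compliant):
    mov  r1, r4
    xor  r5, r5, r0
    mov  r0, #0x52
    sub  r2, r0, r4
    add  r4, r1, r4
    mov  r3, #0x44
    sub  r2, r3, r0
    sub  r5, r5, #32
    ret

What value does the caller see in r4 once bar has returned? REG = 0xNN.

REG = 0xca

prologue: push r0 -> mem[0x82]=0xee, sp=0x82
prologue: push r1 -> mem[0x81]=0x68, sp=0x81
prologue: push r3 -> mem[0x80]=0x50, sp=0x80
prologue: push r5 -> mem[0x7f]=0xfd, sp=0x7f
body[0] mov  r1, r4 -> r1=0xe5
body[1] xor  r5, r5, r0 -> r5=0x13
body[2] mov  r0, #0x52 -> r0=0x52
body[3] sub  r2, r0, r4 -> r2=0x6d
body[4] add  r4, r1, r4 -> r4=0xca
body[5] mov  r3, #0x44 -> r3=0x44
body[6] sub  r2, r3, r0 -> r2=0xf2
body[7] sub  r5, r5, #32 -> r5=0xf3
epilogue: pop r5=0xfd, sp=0x80
epilogue: pop r3=0x50, sp=0x81
epilogue: pop r1=0x68, sp=0x82
epilogue: pop r0=0xee, sp=0x83
r4 is caller-saved -> body value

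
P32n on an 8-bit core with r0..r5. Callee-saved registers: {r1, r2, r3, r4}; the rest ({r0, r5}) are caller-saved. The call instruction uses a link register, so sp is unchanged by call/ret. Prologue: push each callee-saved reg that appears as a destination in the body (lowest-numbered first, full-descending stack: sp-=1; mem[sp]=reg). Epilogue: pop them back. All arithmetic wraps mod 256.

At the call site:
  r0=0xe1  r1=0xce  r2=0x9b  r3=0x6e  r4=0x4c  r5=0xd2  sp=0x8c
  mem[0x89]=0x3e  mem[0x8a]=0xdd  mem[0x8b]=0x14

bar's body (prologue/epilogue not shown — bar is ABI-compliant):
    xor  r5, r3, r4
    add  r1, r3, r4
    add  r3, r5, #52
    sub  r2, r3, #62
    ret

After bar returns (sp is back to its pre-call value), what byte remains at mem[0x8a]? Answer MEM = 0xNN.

prologue: push r1 -> mem[0x8b]=0xce, sp=0x8b
prologue: push r2 -> mem[0x8a]=0x9b, sp=0x8a
prologue: push r3 -> mem[0x89]=0x6e, sp=0x89
body[0] xor  r5, r3, r4 -> r5=0x22
body[1] add  r1, r3, r4 -> r1=0xba
body[2] add  r3, r5, #52 -> r3=0x56
body[3] sub  r2, r3, #62 -> r2=0x18
epilogue: pop r3=0x6e, sp=0x8a
epilogue: pop r2=0x9b, sp=0x8b
epilogue: pop r1=0xce, sp=0x8c
prologue pushed ['r1', 'r2', 'r3'] at ['0x8b', '0x8a', '0x89']

MEM = 0x9b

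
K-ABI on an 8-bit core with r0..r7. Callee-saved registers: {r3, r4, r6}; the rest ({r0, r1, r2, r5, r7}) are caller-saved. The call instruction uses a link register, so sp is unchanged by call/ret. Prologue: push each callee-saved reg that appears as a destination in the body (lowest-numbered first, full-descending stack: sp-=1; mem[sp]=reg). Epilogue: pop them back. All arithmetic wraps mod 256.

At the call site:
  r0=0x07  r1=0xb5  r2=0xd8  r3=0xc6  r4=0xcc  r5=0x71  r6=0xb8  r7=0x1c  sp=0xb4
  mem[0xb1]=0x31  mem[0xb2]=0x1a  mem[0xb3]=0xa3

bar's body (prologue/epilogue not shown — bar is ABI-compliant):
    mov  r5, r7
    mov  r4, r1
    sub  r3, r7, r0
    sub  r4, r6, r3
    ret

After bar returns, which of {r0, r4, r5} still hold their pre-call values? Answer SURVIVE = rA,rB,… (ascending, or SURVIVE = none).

prologue: push r3 -> mem[0xb3]=0xc6, sp=0xb3
prologue: push r4 -> mem[0xb2]=0xcc, sp=0xb2
body[0] mov  r5, r7 -> r5=0x1c
body[1] mov  r4, r1 -> r4=0xb5
body[2] sub  r3, r7, r0 -> r3=0x15
body[3] sub  r4, r6, r3 -> r4=0xa3
epilogue: pop r4=0xcc, sp=0xb3
epilogue: pop r3=0xc6, sp=0xb4
r0: caller-saved, written=False
r4: callee-saved, written=True
r5: caller-saved, written=True

SURVIVE = r0,r4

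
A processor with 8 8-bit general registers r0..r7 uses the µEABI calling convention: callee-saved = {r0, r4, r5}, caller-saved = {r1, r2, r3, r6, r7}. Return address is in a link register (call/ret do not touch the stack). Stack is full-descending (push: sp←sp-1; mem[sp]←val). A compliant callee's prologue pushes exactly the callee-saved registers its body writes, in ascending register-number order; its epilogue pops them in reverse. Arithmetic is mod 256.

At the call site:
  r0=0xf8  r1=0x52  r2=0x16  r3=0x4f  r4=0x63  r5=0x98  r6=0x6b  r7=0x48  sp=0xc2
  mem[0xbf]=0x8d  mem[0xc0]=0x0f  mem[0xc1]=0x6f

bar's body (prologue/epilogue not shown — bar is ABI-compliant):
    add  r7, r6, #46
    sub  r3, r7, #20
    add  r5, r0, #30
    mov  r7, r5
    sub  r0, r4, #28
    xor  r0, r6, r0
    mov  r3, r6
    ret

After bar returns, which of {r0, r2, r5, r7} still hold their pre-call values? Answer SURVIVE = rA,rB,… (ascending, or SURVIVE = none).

SURVIVE = r0,r2,r5

prologue: push r0 -> mem[0xc1]=0xf8, sp=0xc1
prologue: push r5 -> mem[0xc0]=0x98, sp=0xc0
body[0] add  r7, r6, #46 -> r7=0x99
body[1] sub  r3, r7, #20 -> r3=0x85
body[2] add  r5, r0, #30 -> r5=0x16
body[3] mov  r7, r5 -> r7=0x16
body[4] sub  r0, r4, #28 -> r0=0x47
body[5] xor  r0, r6, r0 -> r0=0x2c
body[6] mov  r3, r6 -> r3=0x6b
epilogue: pop r5=0x98, sp=0xc1
epilogue: pop r0=0xf8, sp=0xc2
r0: callee-saved, written=True
r2: caller-saved, written=False
r5: callee-saved, written=True
r7: caller-saved, written=True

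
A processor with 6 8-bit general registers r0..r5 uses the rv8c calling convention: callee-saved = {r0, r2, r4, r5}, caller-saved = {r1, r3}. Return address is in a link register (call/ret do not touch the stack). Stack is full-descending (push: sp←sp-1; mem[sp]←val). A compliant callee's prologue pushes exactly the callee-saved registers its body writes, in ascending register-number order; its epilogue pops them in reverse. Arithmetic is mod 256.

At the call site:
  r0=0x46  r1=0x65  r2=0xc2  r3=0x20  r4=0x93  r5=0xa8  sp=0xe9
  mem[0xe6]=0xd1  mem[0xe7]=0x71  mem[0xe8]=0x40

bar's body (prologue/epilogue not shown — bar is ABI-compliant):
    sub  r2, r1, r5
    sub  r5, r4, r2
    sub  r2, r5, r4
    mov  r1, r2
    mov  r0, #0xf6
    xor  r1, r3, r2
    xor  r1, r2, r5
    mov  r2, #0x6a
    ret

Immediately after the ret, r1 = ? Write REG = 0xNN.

REG = 0x95

prologue: push r0 → mem[0xe8]=0x46, sp=0xe8
prologue: push r2 → mem[0xe7]=0xc2, sp=0xe7
prologue: push r5 → mem[0xe6]=0xa8, sp=0xe6
body[0] sub  r2, r1, r5 → r2=0xbd
body[1] sub  r5, r4, r2 → r5=0xd6
body[2] sub  r2, r5, r4 → r2=0x43
body[3] mov  r1, r2 → r1=0x43
body[4] mov  r0, #0xf6 → r0=0xf6
body[5] xor  r1, r3, r2 → r1=0x63
body[6] xor  r1, r2, r5 → r1=0x95
body[7] mov  r2, #0x6a → r2=0x6a
epilogue: pop r5=0xa8, sp=0xe7
epilogue: pop r2=0xc2, sp=0xe8
epilogue: pop r0=0x46, sp=0xe9
r1 is caller-saved → body value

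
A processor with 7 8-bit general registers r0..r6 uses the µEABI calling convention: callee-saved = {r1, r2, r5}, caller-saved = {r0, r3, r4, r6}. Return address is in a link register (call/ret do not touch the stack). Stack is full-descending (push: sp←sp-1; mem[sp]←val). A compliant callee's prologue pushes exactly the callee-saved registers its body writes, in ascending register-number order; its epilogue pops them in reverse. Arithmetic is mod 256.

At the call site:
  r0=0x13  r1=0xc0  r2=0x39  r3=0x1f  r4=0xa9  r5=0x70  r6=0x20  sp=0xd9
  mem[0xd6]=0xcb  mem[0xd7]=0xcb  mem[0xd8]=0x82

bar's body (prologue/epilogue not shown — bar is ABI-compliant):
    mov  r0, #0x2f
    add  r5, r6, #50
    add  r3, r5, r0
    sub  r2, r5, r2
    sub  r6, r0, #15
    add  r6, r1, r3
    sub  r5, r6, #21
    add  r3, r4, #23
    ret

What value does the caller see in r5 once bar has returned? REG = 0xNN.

REG = 0x70

prologue: push r2 → mem[0xd8]=0x39, sp=0xd8
prologue: push r5 → mem[0xd7]=0x70, sp=0xd7
body[0] mov  r0, #0x2f → r0=0x2f
body[1] add  r5, r6, #50 → r5=0x52
body[2] add  r3, r5, r0 → r3=0x81
body[3] sub  r2, r5, r2 → r2=0x19
body[4] sub  r6, r0, #15 → r6=0x20
body[5] add  r6, r1, r3 → r6=0x41
body[6] sub  r5, r6, #21 → r5=0x2c
body[7] add  r3, r4, #23 → r3=0xc0
epilogue: pop r5=0x70, sp=0xd8
epilogue: pop r2=0x39, sp=0xd9
r5 is callee-saved → restored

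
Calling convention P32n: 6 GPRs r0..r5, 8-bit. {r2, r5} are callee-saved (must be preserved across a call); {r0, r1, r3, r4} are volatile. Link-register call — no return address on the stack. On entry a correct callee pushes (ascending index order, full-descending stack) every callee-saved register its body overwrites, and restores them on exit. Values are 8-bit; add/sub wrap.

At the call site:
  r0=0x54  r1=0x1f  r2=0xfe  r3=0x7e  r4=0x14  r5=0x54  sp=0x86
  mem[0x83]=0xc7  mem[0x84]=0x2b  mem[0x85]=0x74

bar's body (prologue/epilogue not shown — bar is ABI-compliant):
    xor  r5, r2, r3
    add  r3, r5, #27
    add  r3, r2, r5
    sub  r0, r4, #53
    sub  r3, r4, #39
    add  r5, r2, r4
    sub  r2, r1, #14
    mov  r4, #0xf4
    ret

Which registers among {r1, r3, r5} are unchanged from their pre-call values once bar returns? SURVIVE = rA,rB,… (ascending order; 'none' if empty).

prologue: push r2 -> mem[0x85]=0xfe, sp=0x85
prologue: push r5 -> mem[0x84]=0x54, sp=0x84
body[0] xor  r5, r2, r3 -> r5=0x80
body[1] add  r3, r5, #27 -> r3=0x9b
body[2] add  r3, r2, r5 -> r3=0x7e
body[3] sub  r0, r4, #53 -> r0=0xdf
body[4] sub  r3, r4, #39 -> r3=0xed
body[5] add  r5, r2, r4 -> r5=0x12
body[6] sub  r2, r1, #14 -> r2=0x11
body[7] mov  r4, #0xf4 -> r4=0xf4
epilogue: pop r5=0x54, sp=0x85
epilogue: pop r2=0xfe, sp=0x86
r1: caller-saved, written=False
r3: caller-saved, written=True
r5: callee-saved, written=True

SURVIVE = r1,r5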